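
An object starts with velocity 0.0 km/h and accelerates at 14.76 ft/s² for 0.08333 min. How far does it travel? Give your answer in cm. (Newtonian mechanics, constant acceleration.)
d = v₀t + ½at² (with unit conversion) = 5623.0 cm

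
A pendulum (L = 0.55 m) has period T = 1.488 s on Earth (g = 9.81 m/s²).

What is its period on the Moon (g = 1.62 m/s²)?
T = 2π√(L/g), so T_moon/T_earth = √(g_earth/g_moon)
T_moon = 2π√(0.55/1.62) = 3.661 s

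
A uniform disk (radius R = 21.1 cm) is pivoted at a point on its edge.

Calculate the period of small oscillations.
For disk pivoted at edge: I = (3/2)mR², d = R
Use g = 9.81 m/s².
I/m = (3/2)R² = 0.06678 m²; d = R = 0.211 m
T = 2π√((3/2)R²/(gR)) = 2π√(3R/(2g)) = 1.129 s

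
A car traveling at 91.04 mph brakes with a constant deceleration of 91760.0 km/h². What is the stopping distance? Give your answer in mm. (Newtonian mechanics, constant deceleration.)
d = v₀² / (2a) (with unit conversion) = 117000.0 mm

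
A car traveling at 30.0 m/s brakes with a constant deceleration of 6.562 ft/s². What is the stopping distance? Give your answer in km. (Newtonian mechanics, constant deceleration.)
d = v₀² / (2a) (with unit conversion) = 0.225 km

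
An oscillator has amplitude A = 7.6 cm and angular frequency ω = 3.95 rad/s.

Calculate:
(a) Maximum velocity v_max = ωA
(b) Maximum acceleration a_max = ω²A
v_max = ωA = 3.95×0.076 = 0.3002 m/s
a_max = ω²A = 3.95²×0.076 = 1.186 m/s²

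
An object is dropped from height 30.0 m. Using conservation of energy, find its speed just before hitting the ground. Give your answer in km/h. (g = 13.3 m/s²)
mgh = ½mv² → v = √(2gh) = √(2×13.3×30) = 28.25 m/s = 101.7 km/h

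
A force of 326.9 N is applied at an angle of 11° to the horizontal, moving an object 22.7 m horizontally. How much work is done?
W = Fd cosθ = 326.9×22.7×cos(11°) = 7284.3 J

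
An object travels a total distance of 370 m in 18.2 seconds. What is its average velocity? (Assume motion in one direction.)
v_avg = Δd / Δt = 370 / 18.2 = 20.33 m/s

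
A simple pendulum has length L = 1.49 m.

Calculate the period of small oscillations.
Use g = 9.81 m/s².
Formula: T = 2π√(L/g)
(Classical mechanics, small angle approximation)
T = 2π√(L/g) = 2π√(1.49/9.81) = 2.449 s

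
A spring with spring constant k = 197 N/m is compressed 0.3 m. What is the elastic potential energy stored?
PE = ½kx² = ½×197×0.3² = 8.865 J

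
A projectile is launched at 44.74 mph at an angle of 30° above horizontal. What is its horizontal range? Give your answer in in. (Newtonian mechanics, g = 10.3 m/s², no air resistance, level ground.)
R = v₀² sin(2θ) / g (with unit conversion) = 1324.0 in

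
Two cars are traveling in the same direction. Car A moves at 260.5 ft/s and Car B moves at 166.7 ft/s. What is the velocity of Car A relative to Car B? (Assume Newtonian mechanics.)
v_rel = v_A - v_B = 260.5 - 166.7 = 93.8 ft/s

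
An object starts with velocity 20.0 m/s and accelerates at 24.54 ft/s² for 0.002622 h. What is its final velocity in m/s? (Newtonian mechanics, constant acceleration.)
v = v₀ + at (with unit conversion) = 90.6 m/s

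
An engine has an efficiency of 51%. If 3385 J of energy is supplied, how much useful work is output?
W_out = η × W_in = 0.51 × 3385 = 1726.4 J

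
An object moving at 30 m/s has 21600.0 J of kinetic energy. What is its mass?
KE = ½mv² → m = 2KE/v² = 2×21600.0/30² = 48.0 kg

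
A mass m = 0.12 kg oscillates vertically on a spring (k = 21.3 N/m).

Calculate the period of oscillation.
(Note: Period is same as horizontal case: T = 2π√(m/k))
T = 2π√(m/k) = 2π√(0.12/21.3) = 0.4716 s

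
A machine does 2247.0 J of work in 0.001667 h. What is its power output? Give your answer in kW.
P = W/t = 2247 J / 6.001 s = 374.4 W = 0.3744 kW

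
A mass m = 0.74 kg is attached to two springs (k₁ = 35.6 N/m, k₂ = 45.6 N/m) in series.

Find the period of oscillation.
k_eq = k₁k₂/(k₁+k₂) = 19.99 N/m
T = 2π√(m/k_eq) = 2π√(0.74/19.99) = 1.209 s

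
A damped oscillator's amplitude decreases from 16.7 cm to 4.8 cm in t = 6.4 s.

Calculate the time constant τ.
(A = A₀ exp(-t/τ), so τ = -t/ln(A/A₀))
A/A₀ = 4.8/16.7 = 0.2874; ln(A/A₀) = -1.247
τ = −t/ln(A/A₀) = −6.4/-1.247 = 5.133 s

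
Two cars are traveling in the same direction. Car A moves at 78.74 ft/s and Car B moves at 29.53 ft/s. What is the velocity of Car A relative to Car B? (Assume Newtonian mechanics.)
v_rel = v_A - v_B = 78.74 - 29.53 = 49.21 ft/s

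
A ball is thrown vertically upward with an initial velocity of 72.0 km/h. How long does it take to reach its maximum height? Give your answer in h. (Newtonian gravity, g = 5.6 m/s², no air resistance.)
t_up = v₀/g (with unit conversion) = 0.0009921 h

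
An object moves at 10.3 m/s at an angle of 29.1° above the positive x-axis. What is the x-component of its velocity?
vₓ = v cos(θ) = 10.3 × cos(29.1°) = 9.0 m/s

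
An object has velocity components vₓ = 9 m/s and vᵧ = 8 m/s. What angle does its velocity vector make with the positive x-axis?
θ = arctan(vᵧ/vₓ) = arctan(8/9) = 41.63°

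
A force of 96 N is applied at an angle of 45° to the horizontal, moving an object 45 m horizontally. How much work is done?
W = Fd cosθ = 96×45×cos(45°) = 3054.7 J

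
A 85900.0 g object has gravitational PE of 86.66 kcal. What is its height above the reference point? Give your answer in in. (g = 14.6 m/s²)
PE = mgh → h = PE/(mg) = 3.626e+05 J / (85.9 kg × 14.6 m/s²) = 289.1 m = 11380.0 in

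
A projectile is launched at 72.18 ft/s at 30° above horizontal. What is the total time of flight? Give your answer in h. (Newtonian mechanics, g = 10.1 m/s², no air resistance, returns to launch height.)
T = 2v₀sin(θ)/g (with unit conversion) = 0.0006051 h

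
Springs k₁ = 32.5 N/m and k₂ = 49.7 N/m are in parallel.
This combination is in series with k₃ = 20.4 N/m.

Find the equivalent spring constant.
k₁₂ = k₁ + k₂ = 82.2 N/m (parallel)
1/k_eq = 1/k₁₂ + 1/k₃ → k_eq = 16.34 N/m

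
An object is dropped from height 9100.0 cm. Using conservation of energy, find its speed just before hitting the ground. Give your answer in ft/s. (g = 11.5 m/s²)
mgh = ½mv² → v = √(2gh) = √(2×11.5×91) = 45.75 m/s = 150.1 ft/s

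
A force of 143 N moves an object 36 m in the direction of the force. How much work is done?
W = Fd = 143×36 = 5148.0 J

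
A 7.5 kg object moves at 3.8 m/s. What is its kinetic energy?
KE = ½mv² = ½×7.5×3.8² = 54.15 J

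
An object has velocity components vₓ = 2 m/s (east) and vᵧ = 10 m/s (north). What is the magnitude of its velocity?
|v| = √(vₓ² + vᵧ²) = √(2² + 10²) = √(104) = 10.2 m/s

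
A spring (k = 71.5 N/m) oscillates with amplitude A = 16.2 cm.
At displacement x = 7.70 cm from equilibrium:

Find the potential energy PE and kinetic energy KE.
E_total = ½kA² = ½×71.5×(0.162)² = 0.9382 J
PE = ½kx² = ½×71.5×(0.077)² = 0.212 J
KE = E_total − PE = 0.7263 J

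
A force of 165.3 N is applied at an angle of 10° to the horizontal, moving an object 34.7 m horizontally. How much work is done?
W = Fd cosθ = 165.3×34.7×cos(10°) = 5648.8 J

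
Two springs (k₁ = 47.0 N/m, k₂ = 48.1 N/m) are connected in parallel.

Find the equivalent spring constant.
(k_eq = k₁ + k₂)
k_eq = k₁ + k₂ = 47.0 + 48.1 = 95.1 N/m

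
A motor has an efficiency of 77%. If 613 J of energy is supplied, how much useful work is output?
W_out = η × W_in = 0.77 × 613 = 472.01 J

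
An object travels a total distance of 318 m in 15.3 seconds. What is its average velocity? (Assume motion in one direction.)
v_avg = Δd / Δt = 318 / 15.3 = 20.78 m/s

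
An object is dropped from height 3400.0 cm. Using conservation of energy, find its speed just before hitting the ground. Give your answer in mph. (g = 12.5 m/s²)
mgh = ½mv² → v = √(2gh) = √(2×12.5×34) = 29.15 m/s = 65.22 mph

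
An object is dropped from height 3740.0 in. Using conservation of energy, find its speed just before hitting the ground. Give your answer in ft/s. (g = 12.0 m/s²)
mgh = ½mv² → v = √(2gh) = √(2×12.0×95) = 47.75 m/s = 156.7 ft/s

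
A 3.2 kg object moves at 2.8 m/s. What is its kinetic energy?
KE = ½mv² = ½×3.2×2.8² = 12.544 J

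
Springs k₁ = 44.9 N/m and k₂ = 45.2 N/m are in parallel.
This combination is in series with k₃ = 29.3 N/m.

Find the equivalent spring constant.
k₁₂ = k₁ + k₂ = 90.1 N/m (parallel)
1/k_eq = 1/k₁₂ + 1/k₃ → k_eq = 22.11 N/m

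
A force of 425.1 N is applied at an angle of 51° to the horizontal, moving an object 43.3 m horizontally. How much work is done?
W = Fd cosθ = 425.1×43.3×cos(51°) = 11584.0 J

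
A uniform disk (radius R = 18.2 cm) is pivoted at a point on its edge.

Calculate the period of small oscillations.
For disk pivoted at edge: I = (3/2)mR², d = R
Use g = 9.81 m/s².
I/m = (3/2)R² = 0.04969 m²; d = R = 0.182 m
T = 2π√((3/2)R²/(gR)) = 2π√(3R/(2g)) = 1.048 s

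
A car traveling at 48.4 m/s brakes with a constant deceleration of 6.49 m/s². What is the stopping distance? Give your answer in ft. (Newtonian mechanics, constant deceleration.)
d = v₀² / (2a) (with unit conversion) = 592.1 ft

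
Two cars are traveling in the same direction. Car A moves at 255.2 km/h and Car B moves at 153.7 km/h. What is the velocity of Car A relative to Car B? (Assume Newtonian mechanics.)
v_rel = v_A - v_B = 255.2 - 153.7 = 101.5 km/h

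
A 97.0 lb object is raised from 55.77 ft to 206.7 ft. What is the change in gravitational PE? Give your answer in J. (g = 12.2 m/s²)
ΔPE = mg(h₂ − h₁) = 44 kg × 12.2 m/s² × (63 − 17) m = 2.469e+04 J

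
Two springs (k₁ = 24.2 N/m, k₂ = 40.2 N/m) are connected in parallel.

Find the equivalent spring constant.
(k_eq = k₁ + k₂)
k_eq = k₁ + k₂ = 24.2 + 40.2 = 64.4 N/m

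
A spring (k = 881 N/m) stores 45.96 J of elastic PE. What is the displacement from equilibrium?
PE = ½kx² → x = √(2PE/k) = √(2×45.96/881) = 0.323 m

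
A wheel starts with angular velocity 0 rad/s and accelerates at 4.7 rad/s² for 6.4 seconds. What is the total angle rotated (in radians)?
θ = ω₀t + ½αt² = 0×6.4 + ½×4.7×6.4² = 96.26 rad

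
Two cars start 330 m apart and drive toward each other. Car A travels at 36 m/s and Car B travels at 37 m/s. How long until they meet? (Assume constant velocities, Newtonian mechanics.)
Combined speed: v_combined = 36 + 37 = 73 m/s
Time to meet: t = d/73 = 330/73 = 4.52 s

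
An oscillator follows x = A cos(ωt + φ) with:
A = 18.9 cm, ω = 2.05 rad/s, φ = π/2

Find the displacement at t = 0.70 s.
x = A cos(ωt + φ) = 18.9×cos(2.05×0.7 + π/2) = -18.73 cm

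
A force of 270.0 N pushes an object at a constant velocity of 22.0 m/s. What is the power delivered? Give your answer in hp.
P = Fv = 270 N × 22 m/s = 5940 W = 7.966 hp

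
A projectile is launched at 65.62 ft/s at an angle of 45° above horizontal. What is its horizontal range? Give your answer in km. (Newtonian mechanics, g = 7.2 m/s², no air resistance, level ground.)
R = v₀² sin(2θ) / g (with unit conversion) = 0.05556 km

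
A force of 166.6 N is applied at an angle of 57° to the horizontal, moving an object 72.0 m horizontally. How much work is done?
W = Fd cosθ = 166.6×72.0×cos(57°) = 6533.1 J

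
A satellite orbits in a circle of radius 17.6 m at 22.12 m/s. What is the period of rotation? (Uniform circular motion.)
T = 2πr/v = 2π×17.6/22.12 = 5.0 s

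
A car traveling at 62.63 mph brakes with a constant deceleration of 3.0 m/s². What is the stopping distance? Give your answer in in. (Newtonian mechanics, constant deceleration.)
d = v₀² / (2a) (with unit conversion) = 5144.0 in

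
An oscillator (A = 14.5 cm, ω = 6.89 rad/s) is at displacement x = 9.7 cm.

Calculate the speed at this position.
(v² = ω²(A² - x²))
v = ω√(A² − x²) = 6.89×√(0.145² − 0.097²) = 0.7426 m/s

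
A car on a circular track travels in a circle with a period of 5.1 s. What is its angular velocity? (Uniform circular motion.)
ω = 2π/T = 2π/5.1 = 1.232 rad/s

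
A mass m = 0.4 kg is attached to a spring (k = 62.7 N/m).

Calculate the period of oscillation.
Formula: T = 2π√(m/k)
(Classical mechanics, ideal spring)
T = 2π√(m/k) = 2π√(0.4/62.7) = 0.5019 s; f = 1/T = 1.993 Hz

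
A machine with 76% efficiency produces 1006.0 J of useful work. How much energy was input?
W_in = W_out/η = 1006.0/0.76 = 1323.7 J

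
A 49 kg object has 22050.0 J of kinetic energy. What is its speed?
KE = ½mv² → v = √(2KE/m) = √(2×22050.0/49) = 30.0 m/s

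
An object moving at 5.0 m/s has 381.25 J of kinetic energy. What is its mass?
KE = ½mv² → m = 2KE/v² = 2×381.25/5.0² = 30.5 kg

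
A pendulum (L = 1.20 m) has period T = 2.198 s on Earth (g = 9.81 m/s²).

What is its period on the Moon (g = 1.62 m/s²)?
T = 2π√(L/g), so T_moon/T_earth = √(g_earth/g_moon)
T_moon = 2π√(1.2/1.62) = 5.408 s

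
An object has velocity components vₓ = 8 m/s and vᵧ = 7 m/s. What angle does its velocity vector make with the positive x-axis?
θ = arctan(vᵧ/vₓ) = arctan(7/8) = 41.19°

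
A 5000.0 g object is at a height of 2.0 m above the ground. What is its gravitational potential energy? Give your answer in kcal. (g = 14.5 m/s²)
PE = mgh = 5 kg × 14.5 m/s² × 2 m = 145 J = 0.03466 kcal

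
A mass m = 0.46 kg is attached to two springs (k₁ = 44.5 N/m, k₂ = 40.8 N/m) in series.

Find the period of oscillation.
k_eq = k₁k₂/(k₁+k₂) = 21.28 N/m
T = 2π√(m/k_eq) = 2π√(0.46/21.28) = 0.9237 s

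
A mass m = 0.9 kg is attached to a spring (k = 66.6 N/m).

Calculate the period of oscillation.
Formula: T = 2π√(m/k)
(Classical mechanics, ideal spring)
T = 2π√(m/k) = 2π√(0.9/66.6) = 0.7304 s; f = 1/T = 1.369 Hz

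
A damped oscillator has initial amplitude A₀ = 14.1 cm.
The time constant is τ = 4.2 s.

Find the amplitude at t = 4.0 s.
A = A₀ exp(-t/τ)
A = A₀ exp(−t/τ) = 14.1×exp(−4.0/4.2) = 5.44 cm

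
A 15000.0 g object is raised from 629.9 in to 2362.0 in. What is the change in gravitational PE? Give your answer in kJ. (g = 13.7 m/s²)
ΔPE = mg(h₂ − h₁) = 15 kg × 13.7 m/s² × (59.99 − 16) m = 9041 J = 9.041 kJ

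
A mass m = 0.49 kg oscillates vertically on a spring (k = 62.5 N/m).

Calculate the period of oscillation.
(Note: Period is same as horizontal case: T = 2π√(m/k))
T = 2π√(m/k) = 2π√(0.49/62.5) = 0.5563 s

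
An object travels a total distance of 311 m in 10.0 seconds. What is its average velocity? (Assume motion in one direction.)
v_avg = Δd / Δt = 311 / 10.0 = 31.1 m/s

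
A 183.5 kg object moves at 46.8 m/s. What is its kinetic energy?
KE = ½mv² = ½×183.5×46.8² = 200954.5 J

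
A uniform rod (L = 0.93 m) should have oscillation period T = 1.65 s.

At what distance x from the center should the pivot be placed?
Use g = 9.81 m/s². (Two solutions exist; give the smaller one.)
T = 2π√((L²/12 + x²)/(gx)). Let c = T²g/(4π²) = 0.6765.
x² − cx + L²/12 = 0 → x = (c − √(c² − L²/3))/2 = 0.1325 m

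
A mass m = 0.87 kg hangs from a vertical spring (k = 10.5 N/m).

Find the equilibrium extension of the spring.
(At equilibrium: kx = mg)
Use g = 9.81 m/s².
x_eq = mg/k = 0.87×9.81/10.5 = 0.8128 m = 81.28 cm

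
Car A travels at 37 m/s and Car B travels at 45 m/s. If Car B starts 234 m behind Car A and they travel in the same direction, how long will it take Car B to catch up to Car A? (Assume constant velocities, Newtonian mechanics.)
Relative speed: v_rel = 45 - 37 = 8 m/s
Time to catch: t = d₀/v_rel = 234/8 = 29.25 s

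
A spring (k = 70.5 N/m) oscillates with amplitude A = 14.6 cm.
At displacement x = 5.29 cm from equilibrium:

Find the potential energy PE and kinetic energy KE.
E_total = ½kA² = ½×70.5×(0.146)² = 0.7514 J
PE = ½kx² = ½×70.5×(0.0529)² = 0.09864 J
KE = E_total − PE = 0.6527 J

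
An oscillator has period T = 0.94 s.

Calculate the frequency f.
f = 1/T = 1/0.94 = 1.064 Hz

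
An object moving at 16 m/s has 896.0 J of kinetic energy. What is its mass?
KE = ½mv² → m = 2KE/v² = 2×896.0/16² = 7.0 kg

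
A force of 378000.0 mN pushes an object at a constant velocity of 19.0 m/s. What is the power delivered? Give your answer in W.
P = Fv = 378 N × 19 m/s = 7182 W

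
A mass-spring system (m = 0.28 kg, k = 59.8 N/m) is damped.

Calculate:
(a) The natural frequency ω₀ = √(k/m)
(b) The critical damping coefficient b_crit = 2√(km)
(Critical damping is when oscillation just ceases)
ω₀ = √(k/m) = √(59.8/0.28) = 14.61 rad/s
b_crit = 2√(km) = 2√(59.8×0.28) = 8.184 kg/s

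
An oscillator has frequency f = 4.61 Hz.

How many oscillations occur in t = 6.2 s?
n = f×t = 4.61×6.2 = 28.58 oscillations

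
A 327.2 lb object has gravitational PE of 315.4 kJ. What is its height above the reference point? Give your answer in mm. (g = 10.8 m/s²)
PE = mgh → h = PE/(mg) = 3.154e+05 J / (148.4 kg × 10.8 m/s²) = 196.8 m = 196800.0 mm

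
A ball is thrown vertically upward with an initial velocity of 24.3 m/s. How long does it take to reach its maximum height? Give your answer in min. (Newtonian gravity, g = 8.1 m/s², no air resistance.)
t_up = v₀/g (with unit conversion) = 0.05 min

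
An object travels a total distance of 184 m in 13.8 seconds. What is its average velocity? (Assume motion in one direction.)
v_avg = Δd / Δt = 184 / 13.8 = 13.33 m/s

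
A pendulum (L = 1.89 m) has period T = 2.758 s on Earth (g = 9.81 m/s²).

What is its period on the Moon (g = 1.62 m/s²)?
T = 2π√(L/g), so T_moon/T_earth = √(g_earth/g_moon)
T_moon = 2π√(1.89/1.62) = 6.787 s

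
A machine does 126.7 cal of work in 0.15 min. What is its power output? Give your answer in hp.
P = W/t = 530.1 J / 9 s = 58.9 W = 0.07899 hp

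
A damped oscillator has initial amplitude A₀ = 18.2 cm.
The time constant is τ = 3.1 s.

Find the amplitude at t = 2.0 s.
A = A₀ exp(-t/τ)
A = A₀ exp(−t/τ) = 18.2×exp(−2.0/3.1) = 9.547 cm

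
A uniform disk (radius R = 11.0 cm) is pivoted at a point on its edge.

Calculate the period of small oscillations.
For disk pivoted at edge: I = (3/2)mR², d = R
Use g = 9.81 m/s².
I/m = (3/2)R² = 0.01815 m²; d = R = 0.11 m
T = 2π√((3/2)R²/(gR)) = 2π√(3R/(2g)) = 0.8149 s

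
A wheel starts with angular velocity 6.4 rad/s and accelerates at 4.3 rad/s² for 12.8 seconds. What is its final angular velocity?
ω = ω₀ + αt = 6.4 + 4.3 × 12.8 = 61.44 rad/s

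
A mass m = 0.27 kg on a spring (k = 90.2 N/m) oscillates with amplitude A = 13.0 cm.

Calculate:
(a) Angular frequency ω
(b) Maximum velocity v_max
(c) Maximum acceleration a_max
ω = √(k/m) = √(90.2/0.27) = 18.28 rad/s
v_max = ωA = 18.28×0.13 = 2.376 m/s
a_max = ω²A = 18.28²×0.13 = 43.43 m/s²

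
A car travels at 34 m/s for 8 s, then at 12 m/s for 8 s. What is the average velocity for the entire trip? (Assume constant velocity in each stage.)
d₁ = v₁t₁ = 34 × 8 = 272 m
d₂ = v₂t₂ = 12 × 8 = 96 m
d_total = 368 m, t_total = 16 s
v_avg = d_total/t_total = 368/16 = 23.0 m/s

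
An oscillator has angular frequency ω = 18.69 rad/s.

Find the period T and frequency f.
T = 2π/ω = 2π/18.69 = 0.3362 s; f = ω/2π = 2.975 Hz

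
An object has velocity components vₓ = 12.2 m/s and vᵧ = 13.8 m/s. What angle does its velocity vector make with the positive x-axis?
θ = arctan(vᵧ/vₓ) = arctan(13.8/12.2) = 48.52°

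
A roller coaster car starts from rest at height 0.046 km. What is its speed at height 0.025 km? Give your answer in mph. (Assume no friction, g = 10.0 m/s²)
mgh₁ = ½mv₂² + mgh₂ → v₂ = √(2g(h₁−h₂)) = √(2×10.0×(46−25)) = 20.49 m/s = 45.84 mph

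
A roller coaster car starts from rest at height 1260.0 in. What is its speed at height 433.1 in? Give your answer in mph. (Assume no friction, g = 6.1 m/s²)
mgh₁ = ½mv₂² + mgh₂ → v₂ = √(2g(h₁−h₂)) = √(2×6.1×(32−11)) = 16.01 m/s = 35.81 mph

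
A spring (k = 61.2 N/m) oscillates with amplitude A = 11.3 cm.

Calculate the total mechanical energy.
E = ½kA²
E = ½kA² = ½×61.2×(0.113)² = 0.3907 J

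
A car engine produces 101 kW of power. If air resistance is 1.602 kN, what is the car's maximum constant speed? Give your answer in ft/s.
P = Fv → v = P/F = 101000 W / 1602 N = 63.05 m/s = 206.8 ft/s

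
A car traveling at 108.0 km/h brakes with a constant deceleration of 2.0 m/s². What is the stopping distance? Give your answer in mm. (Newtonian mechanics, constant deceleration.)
d = v₀² / (2a) (with unit conversion) = 225000.0 mm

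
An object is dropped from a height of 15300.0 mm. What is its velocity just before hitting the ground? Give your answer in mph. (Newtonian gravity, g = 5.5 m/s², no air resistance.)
v = √(2gh) (with unit conversion) = 29.02 mph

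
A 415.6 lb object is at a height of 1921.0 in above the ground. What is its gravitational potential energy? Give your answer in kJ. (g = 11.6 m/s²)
PE = mgh = 188.5 kg × 11.6 m/s² × 48.79 m = 1.067e+05 J = 106.7 kJ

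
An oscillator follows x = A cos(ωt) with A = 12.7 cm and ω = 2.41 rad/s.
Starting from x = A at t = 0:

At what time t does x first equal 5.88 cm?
cos(ωt) = x/A = 5.88/12.7 = 0.463
ωt = arccos(0.463) = 1.089 rad
t = 1.089/2.41 = 0.452 s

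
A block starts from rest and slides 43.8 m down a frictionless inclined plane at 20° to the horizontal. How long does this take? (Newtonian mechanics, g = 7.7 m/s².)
a = g sin(θ) = 7.7 × sin(20°) = 2.63 m/s²
t = √(2d/a) = √(2 × 43.8 / 2.63) = 5.77 s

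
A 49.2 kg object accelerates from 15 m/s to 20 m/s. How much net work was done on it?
W_net = ΔKE = ½m(v₂² − v₁²) = ½×49.2×(20² − 15²) = 4305.0 J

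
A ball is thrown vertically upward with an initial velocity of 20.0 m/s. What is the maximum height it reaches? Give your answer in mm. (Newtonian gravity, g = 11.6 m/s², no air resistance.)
h_max = v₀²/(2g) (with unit conversion) = 17240.0 mm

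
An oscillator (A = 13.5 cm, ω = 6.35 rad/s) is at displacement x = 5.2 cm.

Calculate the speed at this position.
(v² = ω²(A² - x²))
v = ω√(A² − x²) = 6.35×√(0.135² − 0.052²) = 0.7911 m/s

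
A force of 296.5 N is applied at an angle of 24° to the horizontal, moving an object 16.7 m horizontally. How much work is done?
W = Fd cosθ = 296.5×16.7×cos(24°) = 4523.5 J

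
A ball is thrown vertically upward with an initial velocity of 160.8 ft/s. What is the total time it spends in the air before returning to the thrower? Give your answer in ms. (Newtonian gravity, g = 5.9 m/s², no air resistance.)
t_total = 2v₀/g (with unit conversion) = 16610.0 ms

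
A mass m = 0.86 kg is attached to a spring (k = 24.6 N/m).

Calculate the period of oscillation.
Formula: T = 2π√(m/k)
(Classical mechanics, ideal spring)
T = 2π√(m/k) = 2π√(0.86/24.6) = 1.175 s; f = 1/T = 0.8512 Hz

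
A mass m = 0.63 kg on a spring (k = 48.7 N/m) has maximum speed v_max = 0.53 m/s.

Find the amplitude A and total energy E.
½mv²_max = ½kA² → A = v_max√(m/k) = 0.53×√(0.63/48.7) = 0.06028 m = 6.028 cm
E = ½mv²_max = ½×0.63×0.53² = 0.08848 J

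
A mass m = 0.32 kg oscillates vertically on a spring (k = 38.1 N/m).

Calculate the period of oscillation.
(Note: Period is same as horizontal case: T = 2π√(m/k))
T = 2π√(m/k) = 2π√(0.32/38.1) = 0.5758 s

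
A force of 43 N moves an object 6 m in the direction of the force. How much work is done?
W = Fd = 43×6 = 258.0 J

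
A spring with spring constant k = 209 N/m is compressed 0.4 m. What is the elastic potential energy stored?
PE = ½kx² = ½×209×0.4² = 16.72 J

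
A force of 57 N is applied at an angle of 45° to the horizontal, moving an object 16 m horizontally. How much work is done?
W = Fd cosθ = 57×16×cos(45°) = 644.88 J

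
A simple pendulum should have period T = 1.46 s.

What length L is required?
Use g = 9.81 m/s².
T = 2π√(L/g) → L = g(T/2π)² = 9.81×(1.46/2π)² = 0.5297 m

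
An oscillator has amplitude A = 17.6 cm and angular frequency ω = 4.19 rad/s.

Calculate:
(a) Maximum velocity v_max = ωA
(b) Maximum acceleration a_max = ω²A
v_max = ωA = 4.19×0.176 = 0.7374 m/s
a_max = ω²A = 4.19²×0.176 = 3.09 m/s²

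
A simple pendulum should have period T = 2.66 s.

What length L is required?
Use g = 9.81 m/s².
T = 2π√(L/g) → L = g(T/2π)² = 9.81×(2.66/2π)² = 1.758 m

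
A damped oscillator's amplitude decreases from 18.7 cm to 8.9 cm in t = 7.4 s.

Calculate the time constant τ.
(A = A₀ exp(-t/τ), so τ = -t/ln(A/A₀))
A/A₀ = 8.9/18.7 = 0.4759; ln(A/A₀) = -0.7425
τ = −t/ln(A/A₀) = −7.4/-0.7425 = 9.967 s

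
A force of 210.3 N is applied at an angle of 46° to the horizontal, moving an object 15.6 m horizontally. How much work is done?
W = Fd cosθ = 210.3×15.6×cos(46°) = 2279.0 J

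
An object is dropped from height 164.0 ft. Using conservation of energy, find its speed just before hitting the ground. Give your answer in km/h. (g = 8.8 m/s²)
mgh = ½mv² → v = √(2gh) = √(2×8.8×49.99) = 29.66 m/s = 106.8 km/h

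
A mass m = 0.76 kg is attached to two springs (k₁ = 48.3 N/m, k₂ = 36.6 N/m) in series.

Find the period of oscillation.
k_eq = k₁k₂/(k₁+k₂) = 20.82 N/m
T = 2π√(m/k_eq) = 2π√(0.76/20.82) = 1.2 s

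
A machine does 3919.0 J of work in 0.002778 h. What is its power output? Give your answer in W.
P = W/t = 3919 J / 10 s = 391.9 W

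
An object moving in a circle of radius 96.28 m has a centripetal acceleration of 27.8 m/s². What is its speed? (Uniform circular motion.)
v = √(a_c × r) = √(27.8 × 96.28) = 51.74 m/s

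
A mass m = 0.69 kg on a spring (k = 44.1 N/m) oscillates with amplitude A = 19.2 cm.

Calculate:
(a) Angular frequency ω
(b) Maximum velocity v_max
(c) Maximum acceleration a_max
ω = √(k/m) = √(44.1/0.69) = 7.995 rad/s
v_max = ωA = 7.995×0.192 = 1.535 m/s
a_max = ω²A = 7.995²×0.192 = 12.27 m/s²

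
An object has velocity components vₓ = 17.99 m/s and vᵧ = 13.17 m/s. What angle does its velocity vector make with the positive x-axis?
θ = arctan(vᵧ/vₓ) = arctan(13.17/17.99) = 36.21°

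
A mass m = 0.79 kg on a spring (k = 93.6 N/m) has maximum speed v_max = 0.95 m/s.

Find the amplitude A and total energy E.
½mv²_max = ½kA² → A = v_max√(m/k) = 0.95×√(0.79/93.6) = 0.08728 m = 8.728 cm
E = ½mv²_max = ½×0.79×0.95² = 0.3565 J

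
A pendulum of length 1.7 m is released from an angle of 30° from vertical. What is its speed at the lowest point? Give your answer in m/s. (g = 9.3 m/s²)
h = L(1 − cosθ) = 1.7×(1 − cos30°) = 0.2278 m
v = √(2gh) = √(2×9.3×0.2278) = 2.058 m/s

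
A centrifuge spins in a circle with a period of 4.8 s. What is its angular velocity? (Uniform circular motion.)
ω = 2π/T = 2π/4.8 = 1.309 rad/s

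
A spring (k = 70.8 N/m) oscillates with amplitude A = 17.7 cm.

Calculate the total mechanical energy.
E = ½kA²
E = ½kA² = ½×70.8×(0.177)² = 1.109 J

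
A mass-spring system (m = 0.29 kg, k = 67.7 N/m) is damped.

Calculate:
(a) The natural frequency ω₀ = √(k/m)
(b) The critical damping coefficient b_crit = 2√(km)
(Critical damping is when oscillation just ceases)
ω₀ = √(k/m) = √(67.7/0.29) = 15.28 rad/s
b_crit = 2√(km) = 2√(67.7×0.29) = 8.862 kg/s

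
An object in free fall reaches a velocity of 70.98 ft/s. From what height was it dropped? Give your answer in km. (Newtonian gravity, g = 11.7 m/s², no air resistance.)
h = v²/(2g) (with unit conversion) = 0.02 km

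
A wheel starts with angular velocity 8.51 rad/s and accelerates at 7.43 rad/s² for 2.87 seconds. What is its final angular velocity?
ω = ω₀ + αt = 8.51 + 7.43 × 2.87 = 29.83 rad/s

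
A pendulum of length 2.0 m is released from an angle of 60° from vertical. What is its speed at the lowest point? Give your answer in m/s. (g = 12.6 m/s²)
h = L(1 − cosθ) = 2.0×(1 − cos60°) = 1 m
v = √(2gh) = √(2×12.6×1) = 5.02 m/s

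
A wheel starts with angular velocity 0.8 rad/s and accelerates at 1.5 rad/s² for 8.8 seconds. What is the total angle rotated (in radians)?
θ = ω₀t + ½αt² = 0.8×8.8 + ½×1.5×8.8² = 65.12 rad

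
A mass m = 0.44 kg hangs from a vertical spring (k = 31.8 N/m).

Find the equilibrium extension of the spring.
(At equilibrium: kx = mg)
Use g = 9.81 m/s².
x_eq = mg/k = 0.44×9.81/31.8 = 0.1357 m = 13.57 cm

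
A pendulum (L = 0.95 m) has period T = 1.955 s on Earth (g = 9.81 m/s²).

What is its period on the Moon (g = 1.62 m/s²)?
T = 2π√(L/g), so T_moon/T_earth = √(g_earth/g_moon)
T_moon = 2π√(0.95/1.62) = 4.812 s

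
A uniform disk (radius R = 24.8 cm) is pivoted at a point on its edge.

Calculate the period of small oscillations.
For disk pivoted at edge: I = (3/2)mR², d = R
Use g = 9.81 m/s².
I/m = (3/2)R² = 0.09226 m²; d = R = 0.248 m
T = 2π√((3/2)R²/(gR)) = 2π√(3R/(2g)) = 1.224 s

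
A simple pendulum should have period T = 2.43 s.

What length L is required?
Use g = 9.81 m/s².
T = 2π√(L/g) → L = g(T/2π)² = 9.81×(2.43/2π)² = 1.467 m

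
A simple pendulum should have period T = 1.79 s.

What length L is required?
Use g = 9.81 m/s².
T = 2π√(L/g) → L = g(T/2π)² = 9.81×(1.79/2π)² = 0.7962 m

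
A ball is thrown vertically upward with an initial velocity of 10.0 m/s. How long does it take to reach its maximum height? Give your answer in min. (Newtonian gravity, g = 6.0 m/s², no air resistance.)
t_up = v₀/g (with unit conversion) = 0.02778 min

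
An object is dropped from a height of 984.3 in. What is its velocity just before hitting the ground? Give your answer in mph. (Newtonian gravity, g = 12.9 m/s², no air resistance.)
v = √(2gh) (with unit conversion) = 56.81 mph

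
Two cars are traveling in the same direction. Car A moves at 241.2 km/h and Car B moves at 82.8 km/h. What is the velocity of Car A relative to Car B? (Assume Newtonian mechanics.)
v_rel = v_A - v_B = 241.2 - 82.8 = 158.4 km/h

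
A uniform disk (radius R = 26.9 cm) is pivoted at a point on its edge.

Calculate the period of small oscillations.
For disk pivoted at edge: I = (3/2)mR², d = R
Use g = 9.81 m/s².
I/m = (3/2)R² = 0.1085 m²; d = R = 0.269 m
T = 2π√((3/2)R²/(gR)) = 2π√(3R/(2g)) = 1.274 s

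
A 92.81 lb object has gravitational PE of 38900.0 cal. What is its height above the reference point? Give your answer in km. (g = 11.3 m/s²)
PE = mgh → h = PE/(mg) = 1.628e+05 J / (42.1 kg × 11.3 m/s²) = 342.1 m = 0.3421 km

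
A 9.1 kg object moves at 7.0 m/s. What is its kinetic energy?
KE = ½mv² = ½×9.1×7.0² = 222.95 J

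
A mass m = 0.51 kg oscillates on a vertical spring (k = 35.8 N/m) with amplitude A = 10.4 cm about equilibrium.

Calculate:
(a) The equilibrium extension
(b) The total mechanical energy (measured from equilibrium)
x_eq = mg/k = 0.51×9.81/35.8 = 0.1398 m = 13.98 cm
E = ½kA² = ½×35.8×(0.104)² = 0.1936 J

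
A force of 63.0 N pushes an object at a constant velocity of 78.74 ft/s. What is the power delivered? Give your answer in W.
P = Fv = 63 N × 24 m/s = 1512 W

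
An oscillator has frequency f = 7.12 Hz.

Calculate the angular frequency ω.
ω = 2πf = 2π×7.12 = 44.74 rad/s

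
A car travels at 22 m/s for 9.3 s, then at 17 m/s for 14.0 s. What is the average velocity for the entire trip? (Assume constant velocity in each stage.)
d₁ = v₁t₁ = 22 × 9.3 = 204.6 m
d₂ = v₂t₂ = 17 × 14.0 = 238 m
d_total = 442.6 m, t_total = 23.3 s
v_avg = d_total/t_total = 442.6/23.3 = 19.0 m/s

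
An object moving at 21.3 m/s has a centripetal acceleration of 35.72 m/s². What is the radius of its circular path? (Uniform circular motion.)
r = v²/a_c = 21.3²/35.72 = 12.7 m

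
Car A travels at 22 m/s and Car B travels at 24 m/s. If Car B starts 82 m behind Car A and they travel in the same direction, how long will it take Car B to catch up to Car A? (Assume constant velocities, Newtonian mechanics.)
Relative speed: v_rel = 24 - 22 = 2 m/s
Time to catch: t = d₀/v_rel = 82/2 = 41.0 s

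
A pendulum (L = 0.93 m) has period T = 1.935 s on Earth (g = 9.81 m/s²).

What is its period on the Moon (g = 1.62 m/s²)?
T = 2π√(L/g), so T_moon/T_earth = √(g_earth/g_moon)
T_moon = 2π√(0.93/1.62) = 4.761 s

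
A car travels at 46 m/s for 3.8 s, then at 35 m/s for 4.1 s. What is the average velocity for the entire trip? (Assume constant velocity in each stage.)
d₁ = v₁t₁ = 46 × 3.8 = 174.8 m
d₂ = v₂t₂ = 35 × 4.1 = 143.5 m
d_total = 318.3 m, t_total = 7.9 s
v_avg = d_total/t_total = 318.3/7.9 = 40.29 m/s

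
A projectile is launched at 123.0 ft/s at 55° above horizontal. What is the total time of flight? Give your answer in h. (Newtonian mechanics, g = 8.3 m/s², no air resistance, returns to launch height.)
T = 2v₀sin(θ)/g (with unit conversion) = 0.002056 h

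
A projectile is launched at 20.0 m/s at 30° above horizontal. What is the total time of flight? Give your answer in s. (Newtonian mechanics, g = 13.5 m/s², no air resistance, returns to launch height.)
T = 2v₀sin(θ)/g = 1.481 s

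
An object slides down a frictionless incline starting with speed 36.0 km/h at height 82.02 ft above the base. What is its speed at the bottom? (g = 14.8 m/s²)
½mv₀² + mgh = ½mv² → v = √(v₀² + 2gh) = √(10² + 2×14.8×25) = 28.98 m/s = 104.3 km/h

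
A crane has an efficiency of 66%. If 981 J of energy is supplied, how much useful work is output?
W_out = η × W_in = 0.66 × 981 = 647.46 J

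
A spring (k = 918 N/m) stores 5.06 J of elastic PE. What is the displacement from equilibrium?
PE = ½kx² → x = √(2PE/k) = √(2×5.06/918) = 0.105 m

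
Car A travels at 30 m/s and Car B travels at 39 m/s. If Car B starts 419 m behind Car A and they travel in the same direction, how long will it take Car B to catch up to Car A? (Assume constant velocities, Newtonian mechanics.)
Relative speed: v_rel = 39 - 30 = 9 m/s
Time to catch: t = d₀/v_rel = 419/9 = 46.56 s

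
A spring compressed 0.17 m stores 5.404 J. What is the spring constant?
PE = ½kx² → k = 2PE/x² = 2×5.404/0.17² = 374.0 N/m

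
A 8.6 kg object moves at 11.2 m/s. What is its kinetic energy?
KE = ½mv² = ½×8.6×11.2² = 539.392 J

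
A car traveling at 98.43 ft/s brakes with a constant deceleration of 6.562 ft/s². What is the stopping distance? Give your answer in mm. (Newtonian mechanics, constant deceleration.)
d = v₀² / (2a) (with unit conversion) = 225000.0 mm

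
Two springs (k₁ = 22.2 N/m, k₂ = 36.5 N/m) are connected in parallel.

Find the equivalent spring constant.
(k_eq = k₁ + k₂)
k_eq = k₁ + k₂ = 22.2 + 36.5 = 58.7 N/m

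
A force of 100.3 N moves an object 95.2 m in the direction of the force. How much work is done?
W = Fd = 100.3×95.2 = 9548.6 J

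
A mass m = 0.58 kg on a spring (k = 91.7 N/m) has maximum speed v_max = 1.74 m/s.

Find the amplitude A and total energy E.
½mv²_max = ½kA² → A = v_max√(m/k) = 1.74×√(0.58/91.7) = 0.1384 m = 13.84 cm
E = ½mv²_max = ½×0.58×1.74² = 0.878 J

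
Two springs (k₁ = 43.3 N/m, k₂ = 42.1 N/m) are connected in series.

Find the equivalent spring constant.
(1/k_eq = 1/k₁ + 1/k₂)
1/k_eq = 1/43.3 + 1/42.1 = 0.046848; k_eq = 21.35 N/m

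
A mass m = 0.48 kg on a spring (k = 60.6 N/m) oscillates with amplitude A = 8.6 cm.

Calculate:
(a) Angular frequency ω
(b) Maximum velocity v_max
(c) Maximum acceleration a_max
ω = √(k/m) = √(60.6/0.48) = 11.24 rad/s
v_max = ωA = 11.24×0.086 = 0.9663 m/s
a_max = ω²A = 11.24²×0.086 = 10.86 m/s²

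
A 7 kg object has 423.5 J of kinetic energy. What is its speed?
KE = ½mv² → v = √(2KE/m) = √(2×423.5/7) = 11.0 m/s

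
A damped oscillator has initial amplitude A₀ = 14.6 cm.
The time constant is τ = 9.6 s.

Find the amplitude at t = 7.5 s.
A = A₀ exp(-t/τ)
A = A₀ exp(−t/τ) = 14.6×exp(−7.5/9.6) = 6.684 cm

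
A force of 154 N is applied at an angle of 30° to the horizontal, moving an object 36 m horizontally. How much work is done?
W = Fd cosθ = 154×36×cos(30°) = 4801.2 J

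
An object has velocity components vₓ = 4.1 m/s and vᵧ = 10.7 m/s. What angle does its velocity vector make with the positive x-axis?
θ = arctan(vᵧ/vₓ) = arctan(10.7/4.1) = 69.03°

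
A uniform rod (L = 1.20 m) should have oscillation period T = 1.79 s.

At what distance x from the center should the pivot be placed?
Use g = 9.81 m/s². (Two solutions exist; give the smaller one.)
T = 2π√((L²/12 + x²)/(gx)). Let c = T²g/(4π²) = 0.7962.
x² − cx + L²/12 = 0 → x = (c − √(c² − L²/3))/2 = 0.2019 m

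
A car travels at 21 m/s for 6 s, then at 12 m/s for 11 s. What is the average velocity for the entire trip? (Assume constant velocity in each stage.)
d₁ = v₁t₁ = 21 × 6 = 126 m
d₂ = v₂t₂ = 12 × 11 = 132 m
d_total = 258 m, t_total = 17 s
v_avg = d_total/t_total = 258/17 = 15.18 m/s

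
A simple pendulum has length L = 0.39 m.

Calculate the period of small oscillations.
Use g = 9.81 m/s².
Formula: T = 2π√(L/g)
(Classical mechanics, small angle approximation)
T = 2π√(L/g) = 2π√(0.39/9.81) = 1.253 s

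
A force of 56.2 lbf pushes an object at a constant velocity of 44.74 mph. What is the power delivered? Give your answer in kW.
P = Fv = 250 N × 20 m/s = 5000 W = 5.0 kW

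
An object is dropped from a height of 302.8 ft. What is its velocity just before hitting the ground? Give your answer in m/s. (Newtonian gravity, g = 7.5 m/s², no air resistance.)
v = √(2gh) (with unit conversion) = 37.21 m/s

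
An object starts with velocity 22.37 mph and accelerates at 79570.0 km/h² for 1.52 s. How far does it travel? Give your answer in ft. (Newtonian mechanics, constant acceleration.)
d = v₀t + ½at² (with unit conversion) = 73.14 ft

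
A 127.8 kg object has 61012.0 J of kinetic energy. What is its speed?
KE = ½mv² → v = √(2KE/m) = √(2×61012.0/127.8) = 30.9 m/s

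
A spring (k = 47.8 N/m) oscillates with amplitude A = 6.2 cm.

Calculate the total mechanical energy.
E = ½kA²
E = ½kA² = ½×47.8×(0.062)² = 0.09187 J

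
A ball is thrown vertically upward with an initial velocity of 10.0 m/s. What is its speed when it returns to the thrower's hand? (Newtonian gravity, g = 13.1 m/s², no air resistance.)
By conservation of energy, the ball returns at the same speed = 10.0 m/s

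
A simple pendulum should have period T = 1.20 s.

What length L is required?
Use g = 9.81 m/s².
T = 2π√(L/g) → L = g(T/2π)² = 9.81×(1.2/2π)² = 0.3578 m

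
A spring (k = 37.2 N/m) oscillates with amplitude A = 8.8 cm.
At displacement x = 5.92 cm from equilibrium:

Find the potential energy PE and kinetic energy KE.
E_total = ½kA² = ½×37.2×(0.088)² = 0.144 J
PE = ½kx² = ½×37.2×(0.0592)² = 0.06519 J
KE = E_total − PE = 0.07885 J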